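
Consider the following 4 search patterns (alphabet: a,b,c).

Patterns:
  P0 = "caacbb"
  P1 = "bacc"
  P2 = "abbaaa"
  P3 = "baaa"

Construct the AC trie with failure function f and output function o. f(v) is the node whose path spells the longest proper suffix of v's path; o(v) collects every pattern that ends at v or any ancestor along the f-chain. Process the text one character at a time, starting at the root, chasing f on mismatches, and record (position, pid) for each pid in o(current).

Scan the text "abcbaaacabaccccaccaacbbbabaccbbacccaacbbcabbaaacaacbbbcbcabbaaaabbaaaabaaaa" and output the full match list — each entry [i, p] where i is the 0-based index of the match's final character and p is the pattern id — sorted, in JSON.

Construct AC machine:
Trie nodes:
  n0 'ε': a→11 b→7 c→1
  n1 'c': a→2
  n2 'ca': a→3
  n3 'caa': c→4
  n4 'caac': b→5
  n5 'caacb': b→6
  n6 'caacbb': ·  [P0 ends]
  n7 'b': a→8
  n8 'ba': a→17 c→9
  n9 'bac': c→10
  n10 'bacc': ·  [P1 ends]
  n11 'a': b→12
  n12 'ab': b→13
  n13 'abb': a→14
  n14 'abba': a→15
  n15 'abbaa': a→16
  n16 'abbaaa': ·  [P2 ends]
  n17 'baa': a→18
  n18 'baaa': ·  [P3 ends]

BFS fail/out derivation:
  fail(1) 'c': from fail(0)=0 chase 'c': 0 ⇒ 0;  out=∅∪out(0)=∅
  fail(7) 'b': from fail(0)=0 chase 'b': 0 ⇒ 0;  out=∅∪out(0)=∅
  fail(11) 'a': from fail(0)=0 chase 'a': 0 ⇒ 0;  out=∅∪out(0)=∅
  fail(2) 'ca': from fail(1)=0 chase 'a': 0 ⇒ 11;  out=∅∪out(11)=∅
  fail(8) 'ba': from fail(7)=0 chase 'a': 0 ⇒ 11;  out=∅∪out(11)=∅
  fail(12) 'ab': from fail(11)=0 chase 'b': 0 ⇒ 7;  out=∅∪out(7)=∅
  fail(3) 'caa': from fail(2)=11 chase 'a': 11→0 ⇒ 11;  out=∅∪out(11)=∅
  fail(9) 'bac': from fail(8)=11 chase 'c': 11→0 ⇒ 1;  out=∅∪out(1)=∅
  fail(13) 'abb': from fail(12)=7 chase 'b': 7→0 ⇒ 7;  out=∅∪out(7)=∅
  fail(17) 'baa': from fail(8)=11 chase 'a': 11→0 ⇒ 11;  out=∅∪out(11)=∅
  fail(4) 'caac': from fail(3)=11 chase 'c': 11→0 ⇒ 1;  out=∅∪out(1)=∅
  fail(10) 'bacc': from fail(9)=1 chase 'c': 1→0 ⇒ 1;  out={1}∪out(1)={1}
  fail(14) 'abba': from fail(13)=7 chase 'a': 7 ⇒ 8;  out=∅∪out(8)=∅
  fail(18) 'baaa': from fail(17)=11 chase 'a': 11→0 ⇒ 11;  out={3}∪out(11)={3}
  fail(5) 'caacb': from fail(4)=1 chase 'b': 1→0 ⇒ 7;  out=∅∪out(7)=∅
  fail(15) 'abbaa': from fail(14)=8 chase 'a': 8 ⇒ 17;  out=∅∪out(17)=∅
  fail(6) 'caacbb': from fail(5)=7 chase 'b': 7→0 ⇒ 7;  out={0}∪out(7)={0}
  fail(16) 'abbaaa': from fail(15)=17 chase 'a': 17 ⇒ 18;  out={2}∪out(18)={2,3}

Text stream:
i=0 'a': node 0→11
i=1 'b': node 11→12
i=2 'c': node 12→1 (via fail)
i=3 'b': node 1→7 (via fail)
i=4 'a': node 7→8
i=5 'a': node 8→17
i=6 'a': node 17→18  ** P3@[3:6]
i=7 'c': node 18→1 (via fail)
i=8 'a': node 1→2
i=9 'b': node 2→12 (via fail)
i=10 'a': node 12→8 (via fail)
i=11 'c': node 8→9
i=12 'c': node 9→10  ** P1@[9:12]
i=13 'c': node 10→1 (via fail)
i=14 'c': node 1→1 (via fail)
i=15 'a': node 1→2
i=16 'c': node 2→1 (via fail)
i=17 'c': node 1→1 (via fail)
i=18 'a': node 1→2
i=19 'a': node 2→3
i=20 'c': node 3→4
i=21 'b': node 4→5
i=22 'b': node 5→6  ** P0@[17:22]
i=23 'b': node 6→7 (via fail)
i=24 'a': node 7→8
i=25 'b': node 8→12 (via fail)
i=26 'a': node 12→8 (via fail)
i=27 'c': node 8→9
i=28 'c': node 9→10  ** P1@[25:28]
i=29 'b': node 10→7 (via fail)
i=30 'b': node 7→7 (via fail)
i=31 'a': node 7→8
i=32 'c': node 8→9
i=33 'c': node 9→10  ** P1@[30:33]
i=34 'c': node 10→1 (via fail)
i=35 'a': node 1→2
i=36 'a': node 2→3
i=37 'c': node 3→4
i=38 'b': node 4→5
i=39 'b': node 5→6  ** P0@[34:39]
i=40 'c': node 6→1 (via fail)
i=41 'a': node 1→2
i=42 'b': node 2→12 (via fail)
i=43 'b': node 12→13
i=44 'a': node 13→14
i=45 'a': node 14→15
i=46 'a': node 15→16  ** P2@[41:46],P3@[43:46]
i=47 'c': node 16→1 (via fail)
i=48 'a': node 1→2
i=49 'a': node 2→3
i=50 'c': node 3→4
i=51 'b': node 4→5
i=52 'b': node 5→6  ** P0@[47:52]
i=53 'b': node 6→7 (via fail)
i=54 'c': node 7→1 (via fail)
i=55 'b': node 1→7 (via fail)
i=56 'c': node 7→1 (via fail)
i=57 'a': node 1→2
i=58 'b': node 2→12 (via fail)
i=59 'b': node 12→13
i=60 'a': node 13→14
i=61 'a': node 14→15
i=62 'a': node 15→16  ** P2@[57:62],P3@[59:62]
i=63 'a': node 16→11 (via fail)
i=64 'b': node 11→12
i=65 'b': node 12→13
i=66 'a': node 13→14
i=67 'a': node 14→15
i=68 'a': node 15→16  ** P2@[63:68],P3@[65:68]
i=69 'a': node 16→11 (via fail)
i=70 'b': node 11→12
i=71 'a': node 12→8 (via fail)
i=72 'a': node 8→17
i=73 'a': node 17→18  ** P3@[70:73]
i=74 'a': node 18→11 (via fail)

Result: [[6,3],[12,1],[22,0],[28,1],[33,1],[39,0],[46,2],[46,3],[52,0],[62,2],[62,3],[68,2],[68,3],[73,3]]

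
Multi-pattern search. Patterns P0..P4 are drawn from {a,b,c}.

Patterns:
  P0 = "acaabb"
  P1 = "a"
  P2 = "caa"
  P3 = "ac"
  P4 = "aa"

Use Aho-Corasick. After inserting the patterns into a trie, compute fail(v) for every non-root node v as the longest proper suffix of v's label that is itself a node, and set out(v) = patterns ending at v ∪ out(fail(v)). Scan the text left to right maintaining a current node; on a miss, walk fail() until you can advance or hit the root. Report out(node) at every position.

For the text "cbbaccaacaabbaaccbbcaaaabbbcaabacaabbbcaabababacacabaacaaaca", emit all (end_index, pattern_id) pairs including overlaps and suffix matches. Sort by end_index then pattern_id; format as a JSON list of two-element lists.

Construct AC machine:
Trie (insert patterns):
  0='ε' goto a→1 c→7
  1='a' goto a→10 c→2  ←P1
  2='ac' goto a→3  ←P3
  3='aca' goto a→4
  4='acaa' goto b→5
  5='acaab' goto b→6
  6='acaabb' goto ·  ←P0
  7='c' goto a→8
  8='ca' goto a→9
  9='caa' goto ·  ←P2
  10='aa' goto ·  ←P4

Failure links (BFS by depth):
  fail(1) 'a': from fail(0)=0 chase 'a': 0 ⇒ 0;  out={1}∪out(0)={1}
  fail(7) 'c': from fail(0)=0 chase 'c': 0 ⇒ 0;  out=∅∪out(0)=∅
  fail(2) 'ac': from fail(1)=0 chase 'c': 0 ⇒ 7;  out={3}∪out(7)={3}
  fail(8) 'ca': from fail(7)=0 chase 'a': 0 ⇒ 1;  out=∅∪out(1)={1}
  fail(10) 'aa': from fail(1)=0 chase 'a': 0 ⇒ 1;  out={4}∪out(1)={1,4}
  fail(3) 'aca': from fail(2)=7 chase 'a': 7 ⇒ 8;  out=∅∪out(8)={1}
  fail(9) 'caa': from fail(8)=1 chase 'a': 1 ⇒ 10;  out={2}∪out(10)={1,2,4}
  fail(4) 'acaa': from fail(3)=8 chase 'a': 8 ⇒ 9;  out=∅∪out(9)={1,2,4}
  fail(5) 'acaab': from fail(4)=9 chase 'b': 9→10→1→0 ⇒ 0;  out=∅∪out(0)=∅
  fail(6) 'acaabb': from fail(5)=0 chase 'b': 0 ⇒ 0;  out={0}∪out(0)={0}

Scan:
i=0 'c': node 0→7
i=1 'b': node 7→0 (fail-walked)
i=2 'b': node 0→0
i=3 'a': node 0→1  emit P1@[3:3]
i=4 'c': node 1→2  emit P3@[3:4]
i=5 'c': node 2→7 (fail-walked)
i=6 'a': node 7→8  emit P1@[6:6]
i=7 'a': node 8→9  emit P1@[7:7],P2@[5:7],P4@[6:7]
i=8 'c': node 9→2 (fail-walked)  emit P3@[7:8]
i=9 'a': node 2→3  emit P1@[9:9]
i=10 'a': node 3→4  emit P1@[10:10],P2@[8:10],P4@[9:10]
i=11 'b': node 4→5
i=12 'b': node 5→6  emit P0@[7:12]
i=13 'a': node 6→1 (fail-walked)  emit P1@[13:13]
i=14 'a': node 1→10  emit P1@[14:14],P4@[13:14]
i=15 'c': node 10→2 (fail-walked)  emit P3@[14:15]
i=16 'c': node 2→7 (fail-walked)
i=17 'b': node 7→0 (fail-walked)
i=18 'b': node 0→0
i=19 'c': node 0→7
i=20 'a': node 7→8  emit P1@[20:20]
i=21 'a': node 8→9  emit P1@[21:21],P2@[19:21],P4@[20:21]
i=22 'a': node 9→10 (fail-walked)  emit P1@[22:22],P4@[21:22]
i=23 'a': node 10→10 (fail-walked)  emit P1@[23:23],P4@[22:23]
i=24 'b': node 10→0 (fail-walked)
i=25 'b': node 0→0
i=26 'b': node 0→0
i=27 'c': node 0→7
i=28 'a': node 7→8  emit P1@[28:28]
i=29 'a': node 8→9  emit P1@[29:29],P2@[27:29],P4@[28:29]
i=30 'b': node 9→0 (fail-walked)
i=31 'a': node 0→1  emit P1@[31:31]
i=32 'c': node 1→2  emit P3@[31:32]
i=33 'a': node 2→3  emit P1@[33:33]
i=34 'a': node 3→4  emit P1@[34:34],P2@[32:34],P4@[33:34]
i=35 'b': node 4→5
i=36 'b': node 5→6  emit P0@[31:36]
i=37 'b': node 6→0 (fail-walked)
i=38 'c': node 0→7
i=39 'a': node 7→8  emit P1@[39:39]
i=40 'a': node 8→9  emit P1@[40:40],P2@[38:40],P4@[39:40]
i=41 'b': node 9→0 (fail-walked)
i=42 'a': node 0→1  emit P1@[42:42]
i=43 'b': node 1→0 (fail-walked)
i=44 'a': node 0→1  emit P1@[44:44]
i=45 'b': node 1→0 (fail-walked)
i=46 'a': node 0→1  emit P1@[46:46]
i=47 'c': node 1→2  emit P3@[46:47]
i=48 'a': node 2→3  emit P1@[48:48]
i=49 'c': node 3→2 (fail-walked)  emit P3@[48:49]
i=50 'a': node 2→3  emit P1@[50:50]
i=51 'b': node 3→0 (fail-walked)
i=52 'a': node 0→1  emit P1@[52:52]
i=53 'a': node 1→10  emit P1@[53:53],P4@[52:53]
i=54 'c': node 10→2 (fail-walked)  emit P3@[53:54]
i=55 'a': node 2→3  emit P1@[55:55]
i=56 'a': node 3→4  emit P1@[56:56],P2@[54:56],P4@[55:56]
i=57 'a': node 4→10 (fail-walked)  emit P1@[57:57],P4@[56:57]
i=58 'c': node 10→2 (fail-walked)  emit P3@[57:58]
i=59 'a': node 2→3  emit P1@[59:59]

Result: [[3,1],[4,3],[6,1],[7,1],[7,2],[7,4],[8,3],[9,1],[10,1],[10,2],[10,4],[12,0],[13,1],[14,1],[14,4],[15,3],[20,1],[21,1],[21,2],[21,4],[22,1],[22,4],[23,1],[23,4],[28,1],[29,1],[29,2],[29,4],[31,1],[32,3],[33,1],[34,1],[34,2],[34,4],[36,0],[39,1],[40,1],[40,2],[40,4],[42,1],[44,1],[46,1],[47,3],[48,1],[49,3],[50,1],[52,1],[53,1],[53,4],[54,3],[55,1],[56,1],[56,2],[56,4],[57,1],[57,4],[58,3],[59,1]]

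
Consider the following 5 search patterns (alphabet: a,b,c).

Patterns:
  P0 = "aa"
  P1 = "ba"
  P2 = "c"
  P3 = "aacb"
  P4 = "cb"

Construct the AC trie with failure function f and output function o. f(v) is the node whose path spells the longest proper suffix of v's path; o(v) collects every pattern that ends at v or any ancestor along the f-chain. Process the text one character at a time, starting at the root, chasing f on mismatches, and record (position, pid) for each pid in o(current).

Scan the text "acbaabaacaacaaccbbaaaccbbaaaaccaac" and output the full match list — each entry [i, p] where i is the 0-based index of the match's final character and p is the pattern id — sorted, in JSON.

Build automaton:
Trie (insert patterns):
  n0 'ε': a→1 b→3 c→5
  n1 'a': a→2
  n2 'aa': c→6  ←P0
  n3 'b': a→4
  n4 'ba': ·  ←P1
  n5 'c': b→8  ←P2
  n6 'aac': b→7
  n7 'aacb': ·  ←P3
  n8 'cb': ·  ←P4

BFS fail/out derivation:
  fail(1) 'a': from fail(0)=0 chase 'a': 0 ⇒ 0;  out=∅∪out(0)=∅
  fail(3) 'b': from fail(0)=0 chase 'b': 0 ⇒ 0;  out=∅∪out(0)=∅
  fail(5) 'c': from fail(0)=0 chase 'c': 0 ⇒ 0;  out={2}∪out(0)={2}
  fail(2) 'aa': from fail(1)=0 chase 'a': 0 ⇒ 1;  out={0}∪out(1)={0}
  fail(4) 'ba': from fail(3)=0 chase 'a': 0 ⇒ 1;  out={1}∪out(1)={1}
  fail(8) 'cb': from fail(5)=0 chase 'b': 0 ⇒ 3;  out={4}∪out(3)={4}
  fail(6) 'aac': from fail(2)=1 chase 'c': 1→0 ⇒ 5;  out=∅∪out(5)={2}
  fail(7) 'aacb': from fail(6)=5 chase 'b': 5 ⇒ 8;  out={3}∪out(8)={3,4}

Run:
[0] read 'a'  n0⇒n1
[1] read 'c'  n1⇒n5 (fail-walked)  ** P2@[1:1]
[2] read 'b'  n5⇒n8  ** P4@[1:2]
[3] read 'a'  n8⇒n4 (fail-walked)  ** P1@[2:3]
[4] read 'a'  n4⇒n2 (fail-walked)  ** P0@[3:4]
[5] read 'b'  n2⇒n3 (fail-walked)
[6] read 'a'  n3⇒n4  ** P1@[5:6]
[7] read 'a'  n4⇒n2 (fail-walked)  ** P0@[6:7]
[8] read 'c'  n2⇒n6  ** P2@[8:8]
[9] read 'a'  n6⇒n1 (fail-walked)
[10] read 'a'  n1⇒n2  ** P0@[9:10]
[11] read 'c'  n2⇒n6  ** P2@[11:11]
[12] read 'a'  n6⇒n1 (fail-walked)
[13] read 'a'  n1⇒n2  ** P0@[12:13]
[14] read 'c'  n2⇒n6  ** P2@[14:14]
[15] read 'c'  n6⇒n5 (fail-walked)  ** P2@[15:15]
[16] read 'b'  n5⇒n8  ** P4@[15:16]
[17] read 'b'  n8⇒n3 (fail-walked)
[18] read 'a'  n3⇒n4  ** P1@[17:18]
[19] read 'a'  n4⇒n2 (fail-walked)  ** P0@[18:19]
[20] read 'a'  n2⇒n2 (fail-walked)  ** P0@[19:20]
[21] read 'c'  n2⇒n6  ** P2@[21:21]
[22] read 'c'  n6⇒n5 (fail-walked)  ** P2@[22:22]
[23] read 'b'  n5⇒n8  ** P4@[22:23]
[24] read 'b'  n8⇒n3 (fail-walked)
[25] read 'a'  n3⇒n4  ** P1@[24:25]
[26] read 'a'  n4⇒n2 (fail-walked)  ** P0@[25:26]
[27] read 'a'  n2⇒n2 (fail-walked)  ** P0@[26:27]
[28] read 'a'  n2⇒n2 (fail-walked)  ** P0@[27:28]
[29] read 'c'  n2⇒n6  ** P2@[29:29]
[30] read 'c'  n6⇒n5 (fail-walked)  ** P2@[30:30]
[31] read 'a'  n5⇒n1 (fail-walked)
[32] read 'a'  n1⇒n2  ** P0@[31:32]
[33] read 'c'  n2⇒n6  ** P2@[33:33]

Matches: [[1,2],[2,4],[3,1],[4,0],[6,1],[7,0],[8,2],[10,0],[11,2],[13,0],[14,2],[15,2],[16,4],[18,1],[19,0],[20,0],[21,2],[22,2],[23,4],[25,1],[26,0],[27,0],[28,0],[29,2],[30,2],[32,0],[33,2]]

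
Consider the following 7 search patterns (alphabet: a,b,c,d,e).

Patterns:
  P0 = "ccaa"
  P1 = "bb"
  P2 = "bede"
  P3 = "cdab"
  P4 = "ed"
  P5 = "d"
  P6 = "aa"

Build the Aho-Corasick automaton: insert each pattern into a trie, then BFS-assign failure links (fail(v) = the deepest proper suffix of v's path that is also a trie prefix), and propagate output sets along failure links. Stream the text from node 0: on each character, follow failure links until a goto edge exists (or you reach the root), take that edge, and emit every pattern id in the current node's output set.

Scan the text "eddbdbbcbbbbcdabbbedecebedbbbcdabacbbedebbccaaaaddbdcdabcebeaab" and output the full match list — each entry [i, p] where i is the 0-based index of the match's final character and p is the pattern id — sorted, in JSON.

Construct AC machine:
Trie (insert patterns):
  n0 'ε': a→16 b→5 c→1 d→15 e→13
  n1 'c': c→2 d→10
  n2 'cc': a→3
  n3 'cca': a→4
  n4 'ccaa': ·  ←P0
  n5 'b': b→6 e→7
  n6 'bb': ·  ←P1
  n7 'be': d→8
  n8 'bed': e→9
  n9 'bede': ·  ←P2
  n10 'cd': a→11
  n11 'cda': b→12
  n12 'cdab': ·  ←P3
  n13 'e': d→14
  n14 'ed': ·  ←P4
  n15 'd': ·  ←P5
  n16 'a': a→17
  n17 'aa': ·  ←P6

BFS fail/out derivation:
  fail(1) 'c': from fail(0)=0 chase 'c': 0 ⇒ 0;  out=∅∪out(0)=∅
  fail(5) 'b': from fail(0)=0 chase 'b': 0 ⇒ 0;  out=∅∪out(0)=∅
  fail(13) 'e': from fail(0)=0 chase 'e': 0 ⇒ 0;  out=∅∪out(0)=∅
  fail(15) 'd': from fail(0)=0 chase 'd': 0 ⇒ 0;  out={5}∪out(0)={5}
  fail(16) 'a': from fail(0)=0 chase 'a': 0 ⇒ 0;  out=∅∪out(0)=∅
  fail(2) 'cc': from fail(1)=0 chase 'c': 0 ⇒ 1;  out=∅∪out(1)=∅
  fail(6) 'bb': from fail(5)=0 chase 'b': 0 ⇒ 5;  out={1}∪out(5)={1}
  fail(7) 'be': from fail(5)=0 chase 'e': 0 ⇒ 13;  out=∅∪out(13)=∅
  fail(10) 'cd': from fail(1)=0 chase 'd': 0 ⇒ 15;  out=∅∪out(15)={5}
  fail(14) 'ed': from fail(13)=0 chase 'd': 0 ⇒ 15;  out={4}∪out(15)={4,5}
  fail(17) 'aa': from fail(16)=0 chase 'a': 0 ⇒ 16;  out={6}∪out(16)={6}
  fail(3) 'cca': from fail(2)=1 chase 'a': 1→0 ⇒ 16;  out=∅∪out(16)=∅
  fail(8) 'bed': from fail(7)=13 chase 'd': 13 ⇒ 14;  out=∅∪out(14)={4,5}
  fail(11) 'cda': from fail(10)=15 chase 'a': 15→0 ⇒ 16;  out=∅∪out(16)=∅
  fail(4) 'ccaa': from fail(3)=16 chase 'a': 16 ⇒ 17;  out={0}∪out(17)={0,6}
  fail(9) 'bede': from fail(8)=14 chase 'e': 14→15→0 ⇒ 13;  out={2}∪out(13)={2}
  fail(12) 'cdab': from fail(11)=16 chase 'b': 16→0 ⇒ 5;  out={3}∪out(5)={3}

Text stream:
pos 0 'e': at 13
pos 1 'd': at 14  emit P4@[0:1],P5@[1:1]
pos 2 'd': at 15 (via fail)  emit P5@[2:2]
pos 3 'b': at 5 (via fail)
pos 4 'd': at 15 (via fail)  emit P5@[4:4]
pos 5 'b': at 5 (via fail)
pos 6 'b': at 6  emit P1@[5:6]
pos 7 'c': at 1 (via fail)
pos 8 'b': at 5 (via fail)
pos 9 'b': at 6  emit P1@[8:9]
pos 10 'b': at 6 (via fail)  emit P1@[9:10]
pos 11 'b': at 6 (via fail)  emit P1@[10:11]
pos 12 'c': at 1 (via fail)
pos 13 'd': at 10  emit P5@[13:13]
pos 14 'a': at 11
pos 15 'b': at 12  emit P3@[12:15]
pos 16 'b': at 6 (via fail)  emit P1@[15:16]
pos 17 'b': at 6 (via fail)  emit P1@[16:17]
pos 18 'e': at 7 (via fail)
pos 19 'd': at 8  emit P4@[18:19],P5@[19:19]
pos 20 'e': at 9  emit P2@[17:20]
pos 21 'c': at 1 (via fail)
pos 22 'e': at 13 (via fail)
pos 23 'b': at 5 (via fail)
pos 24 'e': at 7
pos 25 'd': at 8  emit P4@[24:25],P5@[25:25]
pos 26 'b': at 5 (via fail)
pos 27 'b': at 6  emit P1@[26:27]
pos 28 'b': at 6 (via fail)  emit P1@[27:28]
pos 29 'c': at 1 (via fail)
pos 30 'd': at 10  emit P5@[30:30]
pos 31 'a': at 11
pos 32 'b': at 12  emit P3@[29:32]
pos 33 'a': at 16 (via fail)
pos 34 'c': at 1 (via fail)
pos 35 'b': at 5 (via fail)
pos 36 'b': at 6  emit P1@[35:36]
pos 37 'e': at 7 (via fail)
pos 38 'd': at 8  emit P4@[37:38],P5@[38:38]
pos 39 'e': at 9  emit P2@[36:39]
pos 40 'b': at 5 (via fail)
pos 41 'b': at 6  emit P1@[40:41]
pos 42 'c': at 1 (via fail)
pos 43 'c': at 2
pos 44 'a': at 3
pos 45 'a': at 4  emit P0@[42:45],P6@[44:45]
pos 46 'a': at 17 (via fail)  emit P6@[45:46]
pos 47 'a': at 17 (via fail)  emit P6@[46:47]
pos 48 'd': at 15 (via fail)  emit P5@[48:48]
pos 49 'd': at 15 (via fail)  emit P5@[49:49]
pos 50 'b': at 5 (via fail)
pos 51 'd': at 15 (via fail)  emit P5@[51:51]
pos 52 'c': at 1 (via fail)
pos 53 'd': at 10  emit P5@[53:53]
pos 54 'a': at 11
pos 55 'b': at 12  emit P3@[52:55]
pos 56 'c': at 1 (via fail)
pos 57 'e': at 13 (via fail)
pos 58 'b': at 5 (via fail)
pos 59 'e': at 7
pos 60 'a': at 16 (via fail)
pos 61 'a': at 17  emit P6@[60:61]
pos 62 'b': at 5 (via fail)

Result: [[1,4],[1,5],[2,5],[4,5],[6,1],[9,1],[10,1],[11,1],[13,5],[15,3],[16,1],[17,1],[19,4],[19,5],[20,2],[25,4],[25,5],[27,1],[28,1],[30,5],[32,3],[36,1],[38,4],[38,5],[39,2],[41,1],[45,0],[45,6],[46,6],[47,6],[48,5],[49,5],[51,5],[53,5],[55,3],[61,6]]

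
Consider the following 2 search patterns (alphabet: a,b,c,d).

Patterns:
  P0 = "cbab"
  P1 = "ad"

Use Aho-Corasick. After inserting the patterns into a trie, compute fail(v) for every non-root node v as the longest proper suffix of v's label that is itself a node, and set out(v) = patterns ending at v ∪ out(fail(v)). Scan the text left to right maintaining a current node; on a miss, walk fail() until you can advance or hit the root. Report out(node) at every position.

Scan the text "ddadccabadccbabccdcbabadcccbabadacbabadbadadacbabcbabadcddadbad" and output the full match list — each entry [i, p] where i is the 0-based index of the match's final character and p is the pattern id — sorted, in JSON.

Build automaton:
Trie nodes:
  0='ε' goto a→5 c→1
  1='c' goto b→2
  2='cb' goto a→3
  3='cba' goto b→4
  4='cbab' goto ·  [P0 ends]
  5='a' goto d→6
  6='ad' goto ·  [P1 ends]

Failure links (BFS by depth):
  n1('c'): parent n0 fail=0; on 'c' 0 → fail=0;  out ∅∪∅=∅
  n5('a'): parent n0 fail=0; on 'a' 0 → fail=0;  out ∅∪∅=∅
  n2('cb'): parent n1 fail=0; on 'b' 0 → fail=0;  out ∅∪∅=∅
  n6('ad'): parent n5 fail=0; on 'd' 0 → fail=0;  out {1}∪∅={1}
  n3('cba'): parent n2 fail=0; on 'a' 0 → fail=5;  out ∅∪∅=∅
  n4('cbab'): parent n3 fail=5; on 'b' 5→0 → fail=0;  out {0}∪∅={0}

Text stream:
i=0 'd': node 0→0
i=1 'd': node 0→0
i=2 'a': node 0→5
i=3 'd': node 5→6  ** P1@[2:3]
i=4 'c': node 6→1 (fail-walked)
i=5 'c': node 1→1 (fail-walked)
i=6 'a': node 1→5 (fail-walked)
i=7 'b': node 5→0 (fail-walked)
i=8 'a': node 0→5
i=9 'd': node 5→6  ** P1@[8:9]
i=10 'c': node 6→1 (fail-walked)
i=11 'c': node 1→1 (fail-walked)
i=12 'b': node 1→2
i=13 'a': node 2→3
i=14 'b': node 3→4  ** P0@[11:14]
i=15 'c': node 4→1 (fail-walked)
i=16 'c': node 1→1 (fail-walked)
i=17 'd': node 1→0 (fail-walked)
i=18 'c': node 0→1
i=19 'b': node 1→2
i=20 'a': node 2→3
i=21 'b': node 3→4  ** P0@[18:21]
i=22 'a': node 4→5 (fail-walked)
i=23 'd': node 5→6  ** P1@[22:23]
i=24 'c': node 6→1 (fail-walked)
i=25 'c': node 1→1 (fail-walked)
i=26 'c': node 1→1 (fail-walked)
i=27 'b': node 1→2
i=28 'a': node 2→3
i=29 'b': node 3→4  ** P0@[26:29]
i=30 'a': node 4→5 (fail-walked)
i=31 'd': node 5→6  ** P1@[30:31]
i=32 'a': node 6→5 (fail-walked)
i=33 'c': node 5→1 (fail-walked)
i=34 'b': node 1→2
i=35 'a': node 2→3
i=36 'b': node 3→4  ** P0@[33:36]
i=37 'a': node 4→5 (fail-walked)
i=38 'd': node 5→6  ** P1@[37:38]
i=39 'b': node 6→0 (fail-walked)
i=40 'a': node 0→5
i=41 'd': node 5→6  ** P1@[40:41]
i=42 'a': node 6→5 (fail-walked)
i=43 'd': node 5→6  ** P1@[42:43]
i=44 'a': node 6→5 (fail-walked)
i=45 'c': node 5→1 (fail-walked)
i=46 'b': node 1→2
i=47 'a': node 2→3
i=48 'b': node 3→4  ** P0@[45:48]
i=49 'c': node 4→1 (fail-walked)
i=50 'b': node 1→2
i=51 'a': node 2→3
i=52 'b': node 3→4  ** P0@[49:52]
i=53 'a': node 4→5 (fail-walked)
i=54 'd': node 5→6  ** P1@[53:54]
i=55 'c': node 6→1 (fail-walked)
i=56 'd': node 1→0 (fail-walked)
i=57 'd': node 0→0
i=58 'a': node 0→5
i=59 'd': node 5→6  ** P1@[58:59]
i=60 'b': node 6→0 (fail-walked)
i=61 'a': node 0→5
i=62 'd': node 5→6  ** P1@[61:62]

Result: [[3,1],[9,1],[14,0],[21,0],[23,1],[29,0],[31,1],[36,0],[38,1],[41,1],[43,1],[48,0],[52,0],[54,1],[59,1],[62,1]]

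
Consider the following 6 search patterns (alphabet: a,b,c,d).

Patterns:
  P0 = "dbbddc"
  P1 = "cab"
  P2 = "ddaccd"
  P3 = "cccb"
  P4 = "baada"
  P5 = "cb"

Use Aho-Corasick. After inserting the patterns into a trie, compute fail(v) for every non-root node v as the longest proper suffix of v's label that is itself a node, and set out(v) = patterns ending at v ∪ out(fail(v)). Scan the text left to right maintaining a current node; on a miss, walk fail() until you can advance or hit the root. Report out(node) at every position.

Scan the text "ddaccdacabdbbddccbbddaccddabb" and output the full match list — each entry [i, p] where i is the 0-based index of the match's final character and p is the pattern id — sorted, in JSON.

Build:
Trie (insert patterns):
  0='ε' goto b→18 c→7 d→1
  1='d' goto b→2 d→10
  2='db' goto b→3
  3='dbb' goto d→4
  4='dbbd' goto d→5
  5='dbbdd' goto c→6
  6='dbbddc' goto ·  ←P0
  7='c' goto a→8 b→23 c→15
  8='ca' goto b→9
  9='cab' goto ·  ←P1
  10='dd' goto a→11
  11='dda' goto c→12
  12='ddac' goto c→13
  13='ddacc' goto d→14
  14='ddaccd' goto ·  ←P2
  15='cc' goto c→16
  16='ccc' goto b→17
  17='cccb' goto ·  ←P3
  18='b' goto a→19
  19='ba' goto a→20
  20='baa' goto d→21
  21='baad' goto a→22
  22='baada' goto ·  ←P4
  23='cb' goto ·  ←P5

Failure links (BFS by depth):
  n1('d'): parent n0 fail=0; on 'd' 0 → fail=0;  out ∅∪∅=∅
  n7('c'): parent n0 fail=0; on 'c' 0 → fail=0;  out ∅∪∅=∅
  n18('b'): parent n0 fail=0; on 'b' 0 → fail=0;  out ∅∪∅=∅
  n2('db'): parent n1 fail=0; on 'b' 0 → fail=18;  out ∅∪∅=∅
  n8('ca'): parent n7 fail=0; on 'a' 0 → fail=0;  out ∅∪∅=∅
  n10('dd'): parent n1 fail=0; on 'd' 0 → fail=1;  out ∅∪∅=∅
  n15('cc'): parent n7 fail=0; on 'c' 0 → fail=7;  out ∅∪∅=∅
  n19('ba'): parent n18 fail=0; on 'a' 0 → fail=0;  out ∅∪∅=∅
  n23('cb'): parent n7 fail=0; on 'b' 0 → fail=18;  out {5}∪∅={5}
  n3('dbb'): parent n2 fail=18; on 'b' 18→0 → fail=18;  out ∅∪∅=∅
  n9('cab'): parent n8 fail=0; on 'b' 0 → fail=18;  out {1}∪∅={1}
  n11('dda'): parent n10 fail=1; on 'a' 1→0 → fail=0;  out ∅∪∅=∅
  n16('ccc'): parent n15 fail=7; on 'c' 7 → fail=15;  out ∅∪∅=∅
  n20('baa'): parent n19 fail=0; on 'a' 0 → fail=0;  out ∅∪∅=∅
  n4('dbbd'): parent n3 fail=18; on 'd' 18→0 → fail=1;  out ∅∪∅=∅
  n12('ddac'): parent n11 fail=0; on 'c' 0 → fail=7;  out ∅∪∅=∅
  n17('cccb'): parent n16 fail=15; on 'b' 15→7 → fail=23;  out {3}∪{5}={3,5}
  n21('baad'): parent n20 fail=0; on 'd' 0 → fail=1;  out ∅∪∅=∅
  n5('dbbdd'): parent n4 fail=1; on 'd' 1 → fail=10;  out ∅∪∅=∅
  n13('ddacc'): parent n12 fail=7; on 'c' 7 → fail=15;  out ∅∪∅=∅
  n22('baada'): parent n21 fail=1; on 'a' 1→0 → fail=0;  out {4}∪∅={4}
  n6('dbbddc'): parent n5 fail=10; on 'c' 10→1→0 → fail=7;  out {0}∪∅={0}
  n14('ddaccd'): parent n13 fail=15; on 'd' 15→7→0 → fail=1;  out {2}∪∅={2}

Scan:
[0] read 'd'  n0⇒n1
[1] read 'd'  n1⇒n10
[2] read 'a'  n10⇒n11
[3] read 'c'  n11⇒n12
[4] read 'c'  n12⇒n13
[5] read 'd'  n13⇒n14  → match P2@[0:5]
[6] read 'a'  n14⇒n0 (via fail)
[7] read 'c'  n0⇒n7
[8] read 'a'  n7⇒n8
[9] read 'b'  n8⇒n9  → match P1@[7:9]
[10] read 'd'  n9⇒n1 (via fail)
[11] read 'b'  n1⇒n2
[12] read 'b'  n2⇒n3
[13] read 'd'  n3⇒n4
[14] read 'd'  n4⇒n5
[15] read 'c'  n5⇒n6  → match P0@[10:15]
[16] read 'c'  n6⇒n15 (via fail)
[17] read 'b'  n15⇒n23 (via fail)  → match P5@[16:17]
[18] read 'b'  n23⇒n18 (via fail)
[19] read 'd'  n18⇒n1 (via fail)
[20] read 'd'  n1⇒n10
[21] read 'a'  n10⇒n11
[22] read 'c'  n11⇒n12
[23] read 'c'  n12⇒n13
[24] read 'd'  n13⇒n14  → match P2@[19:24]
[25] read 'd'  n14⇒n10 (via fail)
[26] read 'a'  n10⇒n11
[27] read 'b'  n11⇒n18 (via fail)
[28] read 'b'  n18⇒n18 (via fail)

Matches: [[5,2],[9,1],[15,0],[17,5],[24,2]]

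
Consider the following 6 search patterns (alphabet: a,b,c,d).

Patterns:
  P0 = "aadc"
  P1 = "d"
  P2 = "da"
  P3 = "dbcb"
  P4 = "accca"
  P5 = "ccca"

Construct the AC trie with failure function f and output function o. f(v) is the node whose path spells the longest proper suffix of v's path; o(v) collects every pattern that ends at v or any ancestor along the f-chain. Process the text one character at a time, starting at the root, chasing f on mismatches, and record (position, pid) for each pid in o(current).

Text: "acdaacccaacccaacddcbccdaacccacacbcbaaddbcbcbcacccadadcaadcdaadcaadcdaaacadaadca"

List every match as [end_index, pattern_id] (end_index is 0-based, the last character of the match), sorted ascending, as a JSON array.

Build automaton:
Trie nodes:
  n0 'ε': a→1 c→14 d→5
  n1 'a': a→2 c→10
  n2 'aa': d→3
  n3 'aad': c→4
  n4 'aadc': ·  ←P0
  n5 'd': a→6 b→7  ←P1
  n6 'da': ·  ←P2
  n7 'db': c→8
  n8 'dbc': b→9
  n9 'dbcb': ·  ←P3
  n10 'ac': c→11
  n11 'acc': c→12
  n12 'accc': a→13
  n13 'accca': ·  ←P4
  n14 'c': c→15
  n15 'cc': c→16
  n16 'ccc': a→17
  n17 'ccca': ·  ←P5

BFS fail/out derivation:
  fail(1) 'a': from fail(0)=0 chase 'a': 0 ⇒ 0;  out=∅∪out(0)=∅
  fail(5) 'd': from fail(0)=0 chase 'd': 0 ⇒ 0;  out={1}∪out(0)={1}
  fail(14) 'c': from fail(0)=0 chase 'c': 0 ⇒ 0;  out=∅∪out(0)=∅
  fail(2) 'aa': from fail(1)=0 chase 'a': 0 ⇒ 1;  out=∅∪out(1)=∅
  fail(6) 'da': from fail(5)=0 chase 'a': 0 ⇒ 1;  out={2}∪out(1)={2}
  fail(7) 'db': from fail(5)=0 chase 'b': 0 ⇒ 0;  out=∅∪out(0)=∅
  fail(10) 'ac': from fail(1)=0 chase 'c': 0 ⇒ 14;  out=∅∪out(14)=∅
  fail(15) 'cc': from fail(14)=0 chase 'c': 0 ⇒ 14;  out=∅∪out(14)=∅
  fail(3) 'aad': from fail(2)=1 chase 'd': 1→0 ⇒ 5;  out=∅∪out(5)={1}
  fail(8) 'dbc': from fail(7)=0 chase 'c': 0 ⇒ 14;  out=∅∪out(14)=∅
  fail(11) 'acc': from fail(10)=14 chase 'c': 14 ⇒ 15;  out=∅∪out(15)=∅
  fail(16) 'ccc': from fail(15)=14 chase 'c': 14 ⇒ 15;  out=∅∪out(15)=∅
  fail(4) 'aadc': from fail(3)=5 chase 'c': 5→0 ⇒ 14;  out={0}∪out(14)={0}
  fail(9) 'dbcb': from fail(8)=14 chase 'b': 14→0 ⇒ 0;  out={3}∪out(0)={3}
  fail(12) 'accc': from fail(11)=15 chase 'c': 15 ⇒ 16;  out=∅∪out(16)=∅
  fail(17) 'ccca': from fail(16)=15 chase 'a': 15→14→0 ⇒ 1;  out={5}∪out(1)={5}
  fail(13) 'accca': from fail(12)=16 chase 'a': 16 ⇒ 17;  out={4}∪out(17)={4,5}

Text stream:
pos 0 'a': at 1
pos 1 'c': at 10
pos 2 'd': at 5 (fail-walked)  → match P1@[2:2]
pos 3 'a': at 6  → match P2@[2:3]
pos 4 'a': at 2 (fail-walked)
pos 5 'c': at 10 (fail-walked)
pos 6 'c': at 11
pos 7 'c': at 12
pos 8 'a': at 13  → match P4@[4:8],P5@[5:8]
pos 9 'a': at 2 (fail-walked)
pos 10 'c': at 10 (fail-walked)
pos 11 'c': at 11
pos 12 'c': at 12
pos 13 'a': at 13  → match P4@[9:13],P5@[10:13]
pos 14 'a': at 2 (fail-walked)
pos 15 'c': at 10 (fail-walked)
pos 16 'd': at 5 (fail-walked)  → match P1@[16:16]
pos 17 'd': at 5 (fail-walked)  → match P1@[17:17]
pos 18 'c': at 14 (fail-walked)
pos 19 'b': at 0 (fail-walked)
pos 20 'c': at 14
pos 21 'c': at 15
pos 22 'd': at 5 (fail-walked)  → match P1@[22:22]
pos 23 'a': at 6  → match P2@[22:23]
pos 24 'a': at 2 (fail-walked)
pos 25 'c': at 10 (fail-walked)
pos 26 'c': at 11
pos 27 'c': at 12
pos 28 'a': at 13  → match P4@[24:28],P5@[25:28]
pos 29 'c': at 10 (fail-walked)
pos 30 'a': at 1 (fail-walked)
pos 31 'c': at 10
pos 32 'b': at 0 (fail-walked)
pos 33 'c': at 14
pos 34 'b': at 0 (fail-walked)
pos 35 'a': at 1
pos 36 'a': at 2
pos 37 'd': at 3  → match P1@[37:37]
pos 38 'd': at 5 (fail-walked)  → match P1@[38:38]
pos 39 'b': at 7
pos 40 'c': at 8
pos 41 'b': at 9  → match P3@[38:41]
pos 42 'c': at 14 (fail-walked)
pos 43 'b': at 0 (fail-walked)
pos 44 'c': at 14
pos 45 'a': at 1 (fail-walked)
pos 46 'c': at 10
pos 47 'c': at 11
pos 48 'c': at 12
pos 49 'a': at 13  → match P4@[45:49],P5@[46:49]
pos 50 'd': at 5 (fail-walked)  → match P1@[50:50]
pos 51 'a': at 6  → match P2@[50:51]
pos 52 'd': at 5 (fail-walked)  → match P1@[52:52]
pos 53 'c': at 14 (fail-walked)
pos 54 'a': at 1 (fail-walked)
pos 55 'a': at 2
pos 56 'd': at 3  → match P1@[56:56]
pos 57 'c': at 4  → match P0@[54:57]
pos 58 'd': at 5 (fail-walked)  → match P1@[58:58]
pos 59 'a': at 6  → match P2@[58:59]
pos 60 'a': at 2 (fail-walked)
pos 61 'd': at 3  → match P1@[61:61]
pos 62 'c': at 4  → match P0@[59:62]
pos 63 'a': at 1 (fail-walked)
pos 64 'a': at 2
pos 65 'd': at 3  → match P1@[65:65]
pos 66 'c': at 4  → match P0@[63:66]
pos 67 'd': at 5 (fail-walked)  → match P1@[67:67]
pos 68 'a': at 6  → match P2@[67:68]
pos 69 'a': at 2 (fail-walked)
pos 70 'a': at 2 (fail-walked)
pos 71 'c': at 10 (fail-walked)
pos 72 'a': at 1 (fail-walked)
pos 73 'd': at 5 (fail-walked)  → match P1@[73:73]
pos 74 'a': at 6  → match P2@[73:74]
pos 75 'a': at 2 (fail-walked)
pos 76 'd': at 3  → match P1@[76:76]
pos 77 'c': at 4  → match P0@[74:77]
pos 78 'a': at 1 (fail-walked)

Matches: [[2,1],[3,2],[8,4],[8,5],[13,4],[13,5],[16,1],[17,1],[22,1],[23,2],[28,4],[28,5],[37,1],[38,1],[41,3],[49,4],[49,5],[50,1],[51,2],[52,1],[56,1],[57,0],[58,1],[59,2],[61,1],[62,0],[65,1],[66,0],[67,1],[68,2],[73,1],[74,2],[76,1],[77,0]]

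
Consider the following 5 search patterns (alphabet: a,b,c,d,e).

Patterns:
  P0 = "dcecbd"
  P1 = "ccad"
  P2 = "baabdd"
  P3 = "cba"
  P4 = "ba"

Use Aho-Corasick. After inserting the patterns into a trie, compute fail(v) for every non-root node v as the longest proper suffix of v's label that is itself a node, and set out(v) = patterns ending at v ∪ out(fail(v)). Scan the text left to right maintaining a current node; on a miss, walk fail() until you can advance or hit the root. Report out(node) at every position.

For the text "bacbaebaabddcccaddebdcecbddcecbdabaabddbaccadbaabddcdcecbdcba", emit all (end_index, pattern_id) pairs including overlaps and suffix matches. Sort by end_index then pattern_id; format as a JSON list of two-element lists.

Build automaton:
Trie (insert patterns):
  0='ε' goto b→11 c→7 d→1
  1='d' goto c→2
  2='dc' goto e→3
  3='dce' goto c→4
  4='dcec' goto b→5
  5='dcecb' goto d→6
  6='dcecbd' goto ·  [P0 ends]
  7='c' goto b→17 c→8
  8='cc' goto a→9
  9='cca' goto d→10
  10='ccad' goto ·  [P1 ends]
  11='b' goto a→12
  12='ba' goto a→13  [P4 ends]
  13='baa' goto b→14
  14='baab' goto d→15
  15='baabd' goto d→16
  16='baabdd' goto ·  [P2 ends]
  17='cb' goto a→18
  18='cba' goto ·  [P3 ends]

BFS fail/out derivation:
  fail(1) 'd': from fail(0)=0 chase 'd': 0 ⇒ 0;  out=∅∪out(0)=∅
  fail(7) 'c': from fail(0)=0 chase 'c': 0 ⇒ 0;  out=∅∪out(0)=∅
  fail(11) 'b': from fail(0)=0 chase 'b': 0 ⇒ 0;  out=∅∪out(0)=∅
  fail(2) 'dc': from fail(1)=0 chase 'c': 0 ⇒ 7;  out=∅∪out(7)=∅
  fail(8) 'cc': from fail(7)=0 chase 'c': 0 ⇒ 7;  out=∅∪out(7)=∅
  fail(12) 'ba': from fail(11)=0 chase 'a': 0 ⇒ 0;  out={4}∪out(0)={4}
  fail(17) 'cb': from fail(7)=0 chase 'b': 0 ⇒ 11;  out=∅∪out(11)=∅
  fail(3) 'dce': from fail(2)=7 chase 'e': 7→0 ⇒ 0;  out=∅∪out(0)=∅
  fail(9) 'cca': from fail(8)=7 chase 'a': 7→0 ⇒ 0;  out=∅∪out(0)=∅
  fail(13) 'baa': from fail(12)=0 chase 'a': 0 ⇒ 0;  out=∅∪out(0)=∅
  fail(18) 'cba': from fail(17)=11 chase 'a': 11 ⇒ 12;  out={3}∪out(12)={3,4}
  fail(4) 'dcec': from fail(3)=0 chase 'c': 0 ⇒ 7;  out=∅∪out(7)=∅
  fail(10) 'ccad': from fail(9)=0 chase 'd': 0 ⇒ 1;  out={1}∪out(1)={1}
  fail(14) 'baab': from fail(13)=0 chase 'b': 0 ⇒ 11;  out=∅∪out(11)=∅
  fail(5) 'dcecb': from fail(4)=7 chase 'b': 7 ⇒ 17;  out=∅∪out(17)=∅
  fail(15) 'baabd': from fail(14)=11 chase 'd': 11→0 ⇒ 1;  out=∅∪out(1)=∅
  fail(6) 'dcecbd': from fail(5)=17 chase 'd': 17→11→0 ⇒ 1;  out={0}∪out(1)={0}
  fail(16) 'baabdd': from fail(15)=1 chase 'd': 1→0 ⇒ 1;  out={2}∪out(1)={2}

Scan:
[0] read 'b'  n0⇒n11
[1] read 'a'  n11⇒n12  emit P4@[0:1]
[2] read 'c'  n12⇒n7 (fail-walked)
[3] read 'b'  n7⇒n17
[4] read 'a'  n17⇒n18  emit P3@[2:4],P4@[3:4]
[5] read 'e'  n18⇒n0 (fail-walked)
[6] read 'b'  n0⇒n11
[7] read 'a'  n11⇒n12  emit P4@[6:7]
[8] read 'a'  n12⇒n13
[9] read 'b'  n13⇒n14
[10] read 'd'  n14⇒n15
[11] read 'd'  n15⇒n16  emit P2@[6:11]
[12] read 'c'  n16⇒n2 (fail-walked)
[13] read 'c'  n2⇒n8 (fail-walked)
[14] read 'c'  n8⇒n8 (fail-walked)
[15] read 'a'  n8⇒n9
[16] read 'd'  n9⇒n10  emit P1@[13:16]
[17] read 'd'  n10⇒n1 (fail-walked)
[18] read 'e'  n1⇒n0 (fail-walked)
[19] read 'b'  n0⇒n11
[20] read 'd'  n11⇒n1 (fail-walked)
[21] read 'c'  n1⇒n2
[22] read 'e'  n2⇒n3
[23] read 'c'  n3⇒n4
[24] read 'b'  n4⇒n5
[25] read 'd'  n5⇒n6  emit P0@[20:25]
[26] read 'd'  n6⇒n1 (fail-walked)
[27] read 'c'  n1⇒n2
[28] read 'e'  n2⇒n3
[29] read 'c'  n3⇒n4
[30] read 'b'  n4⇒n5
[31] read 'd'  n5⇒n6  emit P0@[26:31]
[32] read 'a'  n6⇒n0 (fail-walked)
[33] read 'b'  n0⇒n11
[34] read 'a'  n11⇒n12  emit P4@[33:34]
[35] read 'a'  n12⇒n13
[36] read 'b'  n13⇒n14
[37] read 'd'  n14⇒n15
[38] read 'd'  n15⇒n16  emit P2@[33:38]
[39] read 'b'  n16⇒n11 (fail-walked)
[40] read 'a'  n11⇒n12  emit P4@[39:40]
[41] read 'c'  n12⇒n7 (fail-walked)
[42] read 'c'  n7⇒n8
[43] read 'a'  n8⇒n9
[44] read 'd'  n9⇒n10  emit P1@[41:44]
[45] read 'b'  n10⇒n11 (fail-walked)
[46] read 'a'  n11⇒n12  emit P4@[45:46]
[47] read 'a'  n12⇒n13
[48] read 'b'  n13⇒n14
[49] read 'd'  n14⇒n15
[50] read 'd'  n15⇒n16  emit P2@[45:50]
[51] read 'c'  n16⇒n2 (fail-walked)
[52] read 'd'  n2⇒n1 (fail-walked)
[53] read 'c'  n1⇒n2
[54] read 'e'  n2⇒n3
[55] read 'c'  n3⇒n4
[56] read 'b'  n4⇒n5
[57] read 'd'  n5⇒n6  emit P0@[52:57]
[58] read 'c'  n6⇒n2 (fail-walked)
[59] read 'b'  n2⇒n17 (fail-walked)
[60] read 'a'  n17⇒n18  emit P3@[58:60],P4@[59:60]

Result: [[1,4],[4,3],[4,4],[7,4],[11,2],[16,1],[25,0],[31,0],[34,4],[38,2],[40,4],[44,1],[46,4],[50,2],[57,0],[60,3],[60,4]]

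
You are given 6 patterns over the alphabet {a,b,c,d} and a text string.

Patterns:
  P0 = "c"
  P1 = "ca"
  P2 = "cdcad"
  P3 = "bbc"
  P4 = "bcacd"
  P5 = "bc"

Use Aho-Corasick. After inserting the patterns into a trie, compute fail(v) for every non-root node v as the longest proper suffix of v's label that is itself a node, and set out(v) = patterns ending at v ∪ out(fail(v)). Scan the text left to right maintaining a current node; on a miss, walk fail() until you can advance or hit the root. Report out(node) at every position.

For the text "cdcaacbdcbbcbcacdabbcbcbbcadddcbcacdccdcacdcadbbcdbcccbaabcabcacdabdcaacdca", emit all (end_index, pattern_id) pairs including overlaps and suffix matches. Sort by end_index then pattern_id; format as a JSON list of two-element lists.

Construct AC machine:
Trie nodes:
  n0 'ε': b→7 c→1
  n1 'c': a→2 d→3  ←P0
  n2 'ca': ·  ←P1
  n3 'cd': c→4
  n4 'cdc': a→5
  n5 'cdca': d→6
  n6 'cdcad': ·  ←P2
  n7 'b': b→8 c→10
  n8 'bb': c→9
  n9 'bbc': ·  ←P3
  n10 'bc': a→11  ←P5
  n11 'bca': c→12
  n12 'bcac': d→13
  n13 'bcacd': ·  ←P4

BFS fail/out derivation:
  n1('c'): parent n0 fail=0; on 'c' 0 → fail=0;  out {0}∪∅={0}
  n7('b'): parent n0 fail=0; on 'b' 0 → fail=0;  out ∅∪∅=∅
  n2('ca'): parent n1 fail=0; on 'a' 0 → fail=0;  out {1}∪∅={1}
  n3('cd'): parent n1 fail=0; on 'd' 0 → fail=0;  out ∅∪∅=∅
  n8('bb'): parent n7 fail=0; on 'b' 0 → fail=7;  out ∅∪∅=∅
  n10('bc'): parent n7 fail=0; on 'c' 0 → fail=1;  out {5}∪{0}={0,5}
  n4('cdc'): parent n3 fail=0; on 'c' 0 → fail=1;  out ∅∪{0}={0}
  n9('bbc'): parent n8 fail=7; on 'c' 7 → fail=10;  out {3}∪{0,5}={0,3,5}
  n11('bca'): parent n10 fail=1; on 'a' 1 → fail=2;  out ∅∪{1}={1}
  n5('cdca'): parent n4 fail=1; on 'a' 1 → fail=2;  out ∅∪{1}={1}
  n12('bcac'): parent n11 fail=2; on 'c' 2→0 → fail=1;  out ∅∪{0}={0}
  n6('cdcad'): parent n5 fail=2; on 'd' 2→0 → fail=0;  out {2}∪∅={2}
  n13('bcacd'): parent n12 fail=1; on 'd' 1 → fail=3;  out {4}∪∅={4}

Text stream:
[0] read 'c'  n0⇒n1  emit P0@[0:0]
[1] read 'd'  n1⇒n3
[2] read 'c'  n3⇒n4  emit P0@[2:2]
[3] read 'a'  n4⇒n5  emit P1@[2:3]
[4] read 'a'  n5⇒n0 ·f
[5] read 'c'  n0⇒n1  emit P0@[5:5]
[6] read 'b'  n1⇒n7 ·f
[7] read 'd'  n7⇒n0 ·f
[8] read 'c'  n0⇒n1  emit P0@[8:8]
[9] read 'b'  n1⇒n7 ·f
[10] read 'b'  n7⇒n8
[11] read 'c'  n8⇒n9  emit P0@[11:11],P3@[9:11],P5@[10:11]
[12] read 'b'  n9⇒n7 ·f
[13] read 'c'  n7⇒n10  emit P0@[13:13],P5@[12:13]
[14] read 'a'  n10⇒n11  emit P1@[13:14]
[15] read 'c'  n11⇒n12  emit P0@[15:15]
[16] read 'd'  n12⇒n13  emit P4@[12:16]
[17] read 'a'  n13⇒n0 ·f
[18] read 'b'  n0⇒n7
[19] read 'b'  n7⇒n8
[20] read 'c'  n8⇒n9  emit P0@[20:20],P3@[18:20],P5@[19:20]
[21] read 'b'  n9⇒n7 ·f
[22] read 'c'  n7⇒n10  emit P0@[22:22],P5@[21:22]
[23] read 'b'  n10⇒n7 ·f
[24] read 'b'  n7⇒n8
[25] read 'c'  n8⇒n9  emit P0@[25:25],P3@[23:25],P5@[24:25]
[26] read 'a'  n9⇒n11 ·f  emit P1@[25:26]
[27] read 'd'  n11⇒n0 ·f
[28] read 'd'  n0⇒n0
[29] read 'd'  n0⇒n0
[30] read 'c'  n0⇒n1  emit P0@[30:30]
[31] read 'b'  n1⇒n7 ·f
[32] read 'c'  n7⇒n10  emit P0@[32:32],P5@[31:32]
[33] read 'a'  n10⇒n11  emit P1@[32:33]
[34] read 'c'  n11⇒n12  emit P0@[34:34]
[35] read 'd'  n12⇒n13  emit P4@[31:35]
[36] read 'c'  n13⇒n4 ·f  emit P0@[36:36]
[37] read 'c'  n4⇒n1 ·f  emit P0@[37:37]
[38] read 'd'  n1⇒n3
[39] read 'c'  n3⇒n4  emit P0@[39:39]
[40] read 'a'  n4⇒n5  emit P1@[39:40]
[41] read 'c'  n5⇒n1 ·f  emit P0@[41:41]
[42] read 'd'  n1⇒n3
[43] read 'c'  n3⇒n4  emit P0@[43:43]
[44] read 'a'  n4⇒n5  emit P1@[43:44]
[45] read 'd'  n5⇒n6  emit P2@[41:45]
[46] read 'b'  n6⇒n7 ·f
[47] read 'b'  n7⇒n8
[48] read 'c'  n8⇒n9  emit P0@[48:48],P3@[46:48],P5@[47:48]
[49] read 'd'  n9⇒n3 ·f
[50] read 'b'  n3⇒n7 ·f
[51] read 'c'  n7⇒n10  emit P0@[51:51],P5@[50:51]
[52] read 'c'  n10⇒n1 ·f  emit P0@[52:52]
[53] read 'c'  n1⇒n1 ·f  emit P0@[53:53]
[54] read 'b'  n1⇒n7 ·f
[55] read 'a'  n7⇒n0 ·f
[56] read 'a'  n0⇒n0
[57] read 'b'  n0⇒n7
[58] read 'c'  n7⇒n10  emit P0@[58:58],P5@[57:58]
[59] read 'a'  n10⇒n11  emit P1@[58:59]
[60] read 'b'  n11⇒n7 ·f
[61] read 'c'  n7⇒n10  emit P0@[61:61],P5@[60:61]
[62] read 'a'  n10⇒n11  emit P1@[61:62]
[63] read 'c'  n11⇒n12  emit P0@[63:63]
[64] read 'd'  n12⇒n13  emit P4@[60:64]
[65] read 'a'  n13⇒n0 ·f
[66] read 'b'  n0⇒n7
[67] read 'd'  n7⇒n0 ·f
[68] read 'c'  n0⇒n1  emit P0@[68:68]
[69] read 'a'  n1⇒n2  emit P1@[68:69]
[70] read 'a'  n2⇒n0 ·f
[71] read 'c'  n0⇒n1  emit P0@[71:71]
[72] read 'd'  n1⇒n3
[73] read 'c'  n3⇒n4  emit P0@[73:73]
[74] read 'a'  n4⇒n5  emit P1@[73:74]

All matches (sorted): [[0,0],[2,0],[3,1],[5,0],[8,0],[11,0],[11,3],[11,5],[13,0],[13,5],[14,1],[15,0],[16,4],[20,0],[20,3],[20,5],[22,0],[22,5],[25,0],[25,3],[25,5],[26,1],[30,0],[32,0],[32,5],[33,1],[34,0],[35,4],[36,0],[37,0],[39,0],[40,1],[41,0],[43,0],[44,1],[45,2],[48,0],[48,3],[48,5],[51,0],[51,5],[52,0],[53,0],[58,0],[58,5],[59,1],[61,0],[61,5],[62,1],[63,0],[64,4],[68,0],[69,1],[71,0],[73,0],[74,1]]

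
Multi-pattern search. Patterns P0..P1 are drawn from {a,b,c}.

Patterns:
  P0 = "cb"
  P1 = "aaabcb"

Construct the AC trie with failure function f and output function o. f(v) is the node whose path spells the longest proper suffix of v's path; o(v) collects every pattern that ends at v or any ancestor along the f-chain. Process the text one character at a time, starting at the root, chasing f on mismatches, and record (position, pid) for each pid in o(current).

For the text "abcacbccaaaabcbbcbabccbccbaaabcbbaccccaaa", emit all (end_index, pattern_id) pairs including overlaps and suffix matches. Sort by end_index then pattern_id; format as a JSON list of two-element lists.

Construct AC machine:
Trie nodes:
  0='ε' goto a→3 c→1
  1='c' goto b→2
  2='cb' goto ·  [P0 ends]
  3='a' goto a→4
  4='aa' goto a→5
  5='aaa' goto b→6
  6='aaab' goto c→7
  7='aaabc' goto b→8
  8='aaabcb' goto ·  [P1 ends]

Failure links (BFS by depth):
  fail(1) 'c': from fail(0)=0 chase 'c': 0 ⇒ 0;  out=∅∪out(0)=∅
  fail(3) 'a': from fail(0)=0 chase 'a': 0 ⇒ 0;  out=∅∪out(0)=∅
  fail(2) 'cb': from fail(1)=0 chase 'b': 0 ⇒ 0;  out={0}∪out(0)={0}
  fail(4) 'aa': from fail(3)=0 chase 'a': 0 ⇒ 3;  out=∅∪out(3)=∅
  fail(5) 'aaa': from fail(4)=3 chase 'a': 3 ⇒ 4;  out=∅∪out(4)=∅
  fail(6) 'aaab': from fail(5)=4 chase 'b': 4→3→0 ⇒ 0;  out=∅∪out(0)=∅
  fail(7) 'aaabc': from fail(6)=0 chase 'c': 0 ⇒ 1;  out=∅∪out(1)=∅
  fail(8) 'aaabcb': from fail(7)=1 chase 'b': 1 ⇒ 2;  out={1}∪out(2)={0,1}

Text stream:
pos 0 'a': at 3
pos 1 'b': at 0 ·f
pos 2 'c': at 1
pos 3 'a': at 3 ·f
pos 4 'c': at 1 ·f
pos 5 'b': at 2  → match P0@[4:5]
pos 6 'c': at 1 ·f
pos 7 'c': at 1 ·f
pos 8 'a': at 3 ·f
pos 9 'a': at 4
pos 10 'a': at 5
pos 11 'a': at 5 ·f
pos 12 'b': at 6
pos 13 'c': at 7
pos 14 'b': at 8  → match P0@[13:14],P1@[9:14]
pos 15 'b': at 0 ·f
pos 16 'c': at 1
pos 17 'b': at 2  → match P0@[16:17]
pos 18 'a': at 3 ·f
pos 19 'b': at 0 ·f
pos 20 'c': at 1
pos 21 'c': at 1 ·f
pos 22 'b': at 2  → match P0@[21:22]
pos 23 'c': at 1 ·f
pos 24 'c': at 1 ·f
pos 25 'b': at 2  → match P0@[24:25]
pos 26 'a': at 3 ·f
pos 27 'a': at 4
pos 28 'a': at 5
pos 29 'b': at 6
pos 30 'c': at 7
pos 31 'b': at 8  → match P0@[30:31],P1@[26:31]
pos 32 'b': at 0 ·f
pos 33 'a': at 3
pos 34 'c': at 1 ·f
pos 35 'c': at 1 ·f
pos 36 'c': at 1 ·f
pos 37 'c': at 1 ·f
pos 38 'a': at 3 ·f
pos 39 'a': at 4
pos 40 'a': at 5

Matches: [[5,0],[14,0],[14,1],[17,0],[22,0],[25,0],[31,0],[31,1]]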